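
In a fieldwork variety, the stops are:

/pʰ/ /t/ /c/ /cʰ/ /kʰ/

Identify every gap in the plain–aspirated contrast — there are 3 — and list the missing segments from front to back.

/p/, /tʰ/, /k/

bilabial: plain —, aspirated /pʰ/.
alveolar: plain /t/, aspirated —.
palatal: plain /c/, aspirated /cʰ/.
velar: plain —, aspirated /kʰ/.
Gaps, from front to back: bilabial lacks plain (/p/); alveolar lacks aspirated (/tʰ/); velar lacks plain (/k/).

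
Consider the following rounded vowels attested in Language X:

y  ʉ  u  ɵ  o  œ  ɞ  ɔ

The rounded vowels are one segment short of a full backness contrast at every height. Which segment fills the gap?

high: front /y/, central /ʉ/, back /u/.
high-mid: front —, central /ɵ/, back /o/.
low-mid: front /œ/, central /ɞ/, back /ɔ/.
The high-mid row has no front member, so the gap is the high-mid front rounded vowel /ø/.

/ø/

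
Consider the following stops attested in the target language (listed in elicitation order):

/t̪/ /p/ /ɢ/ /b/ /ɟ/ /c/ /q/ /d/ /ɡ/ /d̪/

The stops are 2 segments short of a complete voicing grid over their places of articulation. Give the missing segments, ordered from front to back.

Voiceless: /p/ (bilabial), /t̪/ (dental), /c/ (palatal), /q/ (uvular).
Voiced: /b/ (bilabial), /d̪/ (dental), /d/ (alveolar), /ɟ/ (palatal), /ɡ/ (velar), /ɢ/ (uvular).
Gaps, from front to back: alveolar lacks voiceless (/t/); velar lacks voiceless (/k/).

/t/, /k/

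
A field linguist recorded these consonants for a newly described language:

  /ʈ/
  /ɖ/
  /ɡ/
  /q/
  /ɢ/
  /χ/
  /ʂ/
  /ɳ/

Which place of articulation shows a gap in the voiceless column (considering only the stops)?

retroflex: voiceless /ʈ/, voiced /ɖ/.
velar: voiceless —, voiced /ɡ/.
uvular: voiceless /q/, voiced /ɢ/.
Every place of articulation has a voiceless member except velar, where /k/ would be expected.

velar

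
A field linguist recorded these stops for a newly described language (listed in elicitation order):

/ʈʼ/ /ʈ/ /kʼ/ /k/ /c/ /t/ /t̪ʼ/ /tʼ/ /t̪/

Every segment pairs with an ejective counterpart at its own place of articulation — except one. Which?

/c/

Dental: /t̪/ ~ /t̪ʼ/
Alveolar: /t/ ~ /tʼ/
Retroflex: /ʈ/ ~ /ʈʼ/
Velar: /k/ ~ /kʼ/
Palatal: only /c/ (plain); no ejective partner.
So /c/ is the unpaired segment.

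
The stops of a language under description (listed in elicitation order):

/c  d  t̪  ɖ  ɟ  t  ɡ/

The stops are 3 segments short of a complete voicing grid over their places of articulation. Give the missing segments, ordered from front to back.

place of articulation  voiceless  voiced  
dental            t̪        —       
alveolar          t         d       
retroflex         —         ɖ       
palatal           c         ɟ       
velar             —         ɡ       
Gaps, from front to back: dental lacks voiced (/d̪/); retroflex lacks voiceless (/ʈ/); velar lacks voiceless (/k/).

/d̪/, /ʈ/, /k/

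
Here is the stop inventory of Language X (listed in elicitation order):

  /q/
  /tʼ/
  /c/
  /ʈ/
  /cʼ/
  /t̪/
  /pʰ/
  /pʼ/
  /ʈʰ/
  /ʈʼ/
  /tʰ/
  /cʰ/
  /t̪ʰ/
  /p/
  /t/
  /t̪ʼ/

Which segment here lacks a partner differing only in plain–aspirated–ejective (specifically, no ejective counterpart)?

Bilabial: /p/ ~ /pʰ/ ~ /pʼ/
Dental: /t̪/ ~ /t̪ʰ/ ~ /t̪ʼ/
Alveolar: /t/ ~ /tʰ/ ~ /tʼ/
Retroflex: /ʈ/ ~ /ʈʰ/ ~ /ʈʼ/
Palatal: /c/ ~ /cʰ/ ~ /cʼ/
Uvular: only /q/ (plain); no ejective partner.
So /q/ is the unpaired segment.

/q/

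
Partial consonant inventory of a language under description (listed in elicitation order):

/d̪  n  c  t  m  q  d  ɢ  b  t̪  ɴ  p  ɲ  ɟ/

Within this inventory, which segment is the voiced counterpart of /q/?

/ɢ/

/q/ is a voiceless uvular stop.
The voiced counterpart is a voiced uvular stop — in this inventory, /ɢ/.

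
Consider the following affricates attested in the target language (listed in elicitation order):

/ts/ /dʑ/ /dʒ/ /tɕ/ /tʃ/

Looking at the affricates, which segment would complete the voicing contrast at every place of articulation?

place of articulation  voiceless  voiced  
alveolar          ts        —       
postalveolar      tʃ        dʒ      
alveolo-palatal   tɕ        dʑ      
The alveolar row has no voiced member, so the gap is the voiced alveolar affricate /dz/.

/dz/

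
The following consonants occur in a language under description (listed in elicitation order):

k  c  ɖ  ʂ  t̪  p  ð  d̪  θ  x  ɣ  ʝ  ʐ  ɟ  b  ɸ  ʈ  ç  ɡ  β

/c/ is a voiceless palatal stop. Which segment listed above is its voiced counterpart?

The voiced counterpart is a voiced palatal stop — in this inventory, /ɟ/.

/ɟ/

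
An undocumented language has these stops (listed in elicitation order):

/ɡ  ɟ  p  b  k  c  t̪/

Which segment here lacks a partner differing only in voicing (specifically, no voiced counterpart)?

Bilabial: /p/ ~ /b/
Palatal: /c/ ~ /ɟ/
Velar: /k/ ~ /ɡ/
Dental: only /t̪/ (voiceless); no voiced partner.
So /t̪/ is the unpaired segment.

/t̪/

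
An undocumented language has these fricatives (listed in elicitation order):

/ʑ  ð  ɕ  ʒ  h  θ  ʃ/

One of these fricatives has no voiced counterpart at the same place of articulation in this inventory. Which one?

/h/

Dental: /θ/ ~ /ð/
Postalveolar: /ʃ/ ~ /ʒ/
Alveolo-palatal: /ɕ/ ~ /ʑ/
Glottal: only /h/ (voiceless); no voiced partner.
So /h/ is the unpaired segment.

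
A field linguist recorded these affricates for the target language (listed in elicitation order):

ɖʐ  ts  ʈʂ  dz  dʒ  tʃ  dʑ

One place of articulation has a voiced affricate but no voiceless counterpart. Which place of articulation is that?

Voiceless: /ts/ (alveolar), /tʃ/ (postalveolar), /ʈʂ/ (retroflex).
Voiced: /dz/ (alveolar), /dʒ/ (postalveolar), /ɖʐ/ (retroflex), /dʑ/ (alveolo-palatal).
Every place of articulation has a voiceless member except alveolo-palatal, where /tɕ/ would be expected.

alveolo-palatal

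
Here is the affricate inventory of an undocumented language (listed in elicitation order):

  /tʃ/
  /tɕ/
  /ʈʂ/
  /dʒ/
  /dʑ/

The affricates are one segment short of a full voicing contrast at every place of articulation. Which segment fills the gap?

/ɖʐ/

postalveolar: voiceless /tʃ/, voiced /dʒ/.
retroflex: voiceless /ʈʂ/, voiced —.
alveolo-palatal: voiceless /tɕ/, voiced /dʑ/.
The retroflex row has no voiced member, so the gap is the voiced retroflex affricate /ɖʐ/.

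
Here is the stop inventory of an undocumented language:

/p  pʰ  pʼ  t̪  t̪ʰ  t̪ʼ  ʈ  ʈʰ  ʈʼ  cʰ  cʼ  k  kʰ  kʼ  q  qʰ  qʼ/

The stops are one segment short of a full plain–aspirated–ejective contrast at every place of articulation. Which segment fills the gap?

Plain: /p/ (bilabial), /t̪/ (dental), /ʈ/ (retroflex), /k/ (velar), /q/ (uvular).
Aspirated: /pʰ/ (bilabial), /t̪ʰ/ (dental), /ʈʰ/ (retroflex), /cʰ/ (palatal), /kʰ/ (velar), /qʰ/ (uvular).
Ejective: /pʼ/ (bilabial), /t̪ʼ/ (dental), /ʈʼ/ (retroflex), /cʼ/ (palatal), /kʼ/ (velar), /qʼ/ (uvular).
The palatal row has no plain member, so the gap is the plain palatal stop /c/.

/c/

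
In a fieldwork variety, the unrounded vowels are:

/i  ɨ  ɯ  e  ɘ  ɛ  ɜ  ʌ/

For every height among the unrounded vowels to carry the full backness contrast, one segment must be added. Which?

high: front /i/, central /ɨ/, back /ɯ/.
high-mid: front /e/, central /ɘ/, back —.
low-mid: front /ɛ/, central /ɜ/, back /ʌ/.
The high-mid row has no back member, so the gap is the high-mid back unrounded vowel /ɤ/.

/ɤ/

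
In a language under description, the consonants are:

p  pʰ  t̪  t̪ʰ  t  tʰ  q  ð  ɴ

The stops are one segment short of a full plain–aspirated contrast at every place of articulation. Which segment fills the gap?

/qʰ/

place of articulation  plain     aspirated
bilabial          p         pʰ      
dental            t̪        t̪ʰ     
alveolar          t         tʰ      
uvular            q         —       
The uvular row has no aspirated member, so the gap is the aspirated uvular stop /qʰ/.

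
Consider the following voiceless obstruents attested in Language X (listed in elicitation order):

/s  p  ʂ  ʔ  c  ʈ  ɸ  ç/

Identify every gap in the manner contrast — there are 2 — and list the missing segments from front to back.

bilabial: stop /p/, fricative /ɸ/.
alveolar: stop —, fricative /s/.
retroflex: stop /ʈ/, fricative /ʂ/.
palatal: stop /c/, fricative /ç/.
glottal: stop /ʔ/, fricative —.
Gaps, from front to back: alveolar lacks stop (/t/); glottal lacks fricative (/h/).

/t/, /h/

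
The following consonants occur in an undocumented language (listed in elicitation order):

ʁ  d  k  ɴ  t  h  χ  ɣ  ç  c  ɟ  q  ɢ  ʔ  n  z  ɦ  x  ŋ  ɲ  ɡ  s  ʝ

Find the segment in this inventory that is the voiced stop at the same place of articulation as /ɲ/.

/ɲ/ is a palatal nasal.
The voiced stop at the same place is a voiced palatal stop — in this inventory, /ɟ/.

/ɟ/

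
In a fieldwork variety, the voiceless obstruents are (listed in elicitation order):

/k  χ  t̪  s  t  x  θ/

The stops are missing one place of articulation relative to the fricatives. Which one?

uvular

dental: stop /t̪/, fricative /θ/.
alveolar: stop /t/, fricative /s/.
velar: stop /k/, fricative /x/.
uvular: stop —, fricative /χ/.
Every place of articulation has a stop member except uvular, where /q/ would be expected.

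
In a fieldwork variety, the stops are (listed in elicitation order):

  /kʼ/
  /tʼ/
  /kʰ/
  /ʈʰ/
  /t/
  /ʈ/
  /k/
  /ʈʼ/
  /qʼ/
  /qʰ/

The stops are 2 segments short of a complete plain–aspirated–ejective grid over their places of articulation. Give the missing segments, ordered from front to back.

place of articulation  plain     aspirated  ejective
alveolar          t         —         tʼ      
retroflex         ʈ         ʈʰ        ʈʼ      
velar             k         kʰ        kʼ      
uvular            —         qʰ        qʼ      
Gaps, from front to back: alveolar lacks aspirated (/tʰ/); uvular lacks plain (/q/).

/tʰ/, /q/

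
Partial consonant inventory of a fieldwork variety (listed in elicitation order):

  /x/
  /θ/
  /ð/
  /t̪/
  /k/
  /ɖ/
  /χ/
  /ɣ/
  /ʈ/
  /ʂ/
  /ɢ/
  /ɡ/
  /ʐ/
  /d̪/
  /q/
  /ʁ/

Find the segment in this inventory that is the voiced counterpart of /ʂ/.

/ʂ/ is a voiceless retroflex fricative.
The voiced counterpart is a voiced retroflex fricative — in this inventory, /ʐ/.

/ʐ/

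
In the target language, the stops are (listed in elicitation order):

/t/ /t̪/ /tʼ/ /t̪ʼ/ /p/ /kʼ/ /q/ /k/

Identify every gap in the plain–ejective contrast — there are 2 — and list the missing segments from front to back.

/pʼ/, /qʼ/

bilabial: plain /p/, ejective —.
dental: plain /t̪/, ejective /t̪ʼ/.
alveolar: plain /t/, ejective /tʼ/.
velar: plain /k/, ejective /kʼ/.
uvular: plain /q/, ejective —.
Gaps, from front to back: bilabial lacks ejective (/pʼ/); uvular lacks ejective (/qʼ/).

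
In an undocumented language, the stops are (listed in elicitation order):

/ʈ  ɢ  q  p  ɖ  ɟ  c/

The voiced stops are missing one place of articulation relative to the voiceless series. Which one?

place of articulation  voiceless  voiced  
bilabial          p         —       
retroflex         ʈ         ɖ       
palatal           c         ɟ       
uvular            q         ɢ       
Every place of articulation has a voiced member except bilabial, where /b/ would be expected.

bilabial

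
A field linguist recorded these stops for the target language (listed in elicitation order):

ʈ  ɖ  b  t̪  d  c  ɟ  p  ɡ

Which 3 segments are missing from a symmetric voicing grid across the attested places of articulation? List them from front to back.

/d̪/, /t/, /k/

place of articulation  voiceless  voiced  
bilabial          p         b       
dental            t̪        —       
alveolar          —         d       
retroflex         ʈ         ɖ       
palatal           c         ɟ       
velar             —         ɡ       
Gaps, from front to back: dental lacks voiced (/d̪/); alveolar lacks voiceless (/t/); velar lacks voiceless (/k/).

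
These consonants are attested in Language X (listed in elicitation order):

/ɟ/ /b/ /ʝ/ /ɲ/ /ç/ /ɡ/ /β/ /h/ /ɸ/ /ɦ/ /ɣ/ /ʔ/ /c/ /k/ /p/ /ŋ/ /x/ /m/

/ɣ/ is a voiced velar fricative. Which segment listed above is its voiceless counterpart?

The voiceless counterpart is a voiceless velar fricative — in this inventory, /x/.

/x/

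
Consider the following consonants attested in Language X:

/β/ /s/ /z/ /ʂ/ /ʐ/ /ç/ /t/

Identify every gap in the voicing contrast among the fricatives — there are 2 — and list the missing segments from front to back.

place of articulation  voiceless  voiced  
bilabial          —         β       
alveolar          s         z       
retroflex         ʂ         ʐ       
palatal           ç         —       
Gaps, from front to back: bilabial lacks voiceless (/ɸ/); palatal lacks voiced (/ʝ/).

/ɸ/, /ʝ/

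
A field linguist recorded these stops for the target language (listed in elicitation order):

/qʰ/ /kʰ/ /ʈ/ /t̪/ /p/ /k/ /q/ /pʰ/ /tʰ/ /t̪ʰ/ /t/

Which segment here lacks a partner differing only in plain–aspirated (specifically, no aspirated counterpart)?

/ʈ/

Bilabial: /p/ ~ /pʰ/
Dental: /t̪/ ~ /t̪ʰ/
Alveolar: /t/ ~ /tʰ/
Velar: /k/ ~ /kʰ/
Uvular: /q/ ~ /qʰ/
Retroflex: only /ʈ/ (plain); no aspirated partner.
So /ʈ/ is the unpaired segment.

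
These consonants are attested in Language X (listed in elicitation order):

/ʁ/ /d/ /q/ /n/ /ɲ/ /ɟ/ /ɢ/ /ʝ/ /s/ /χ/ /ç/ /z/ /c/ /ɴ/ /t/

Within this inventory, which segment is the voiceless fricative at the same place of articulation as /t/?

/s/

/t/ is a voiceless alveolar stop.
The voiceless fricative at the same place is a voiceless alveolar fricative — in this inventory, /s/.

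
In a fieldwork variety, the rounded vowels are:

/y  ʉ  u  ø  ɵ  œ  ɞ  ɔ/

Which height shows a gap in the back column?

high-mid

high: front /y/, central /ʉ/, back /u/.
high-mid: front /ø/, central /ɵ/, back —.
low-mid: front /œ/, central /ɞ/, back /ɔ/.
Every height has a back member except high-mid, where /o/ would be expected.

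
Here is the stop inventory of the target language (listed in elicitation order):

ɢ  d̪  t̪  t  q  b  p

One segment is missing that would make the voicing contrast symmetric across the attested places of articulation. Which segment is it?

/d/

bilabial: voiceless /p/, voiced /b/.
dental: voiceless /t̪/, voiced /d̪/.
alveolar: voiceless /t/, voiced —.
uvular: voiceless /q/, voiced /ɢ/.
The alveolar row has no voiced member, so the gap is the voiced alveolar stop /d/.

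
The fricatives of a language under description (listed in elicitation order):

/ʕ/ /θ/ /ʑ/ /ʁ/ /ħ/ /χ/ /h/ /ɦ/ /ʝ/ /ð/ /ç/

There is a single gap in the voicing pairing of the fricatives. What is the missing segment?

/ɕ/

dental: voiceless /θ/, voiced /ð/.
alveolo-palatal: voiceless —, voiced /ʑ/.
palatal: voiceless /ç/, voiced /ʝ/.
uvular: voiceless /χ/, voiced /ʁ/.
pharyngeal: voiceless /ħ/, voiced /ʕ/.
glottal: voiceless /h/, voiced /ɦ/.
The alveolo-palatal row has no voiceless member, so the gap is the voiceless alveolo-palatal fricative /ɕ/.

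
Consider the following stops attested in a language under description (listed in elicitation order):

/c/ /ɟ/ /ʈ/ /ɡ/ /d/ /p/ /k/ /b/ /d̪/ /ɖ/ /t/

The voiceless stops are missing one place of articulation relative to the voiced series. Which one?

Voiceless: /p/ (bilabial), /t/ (alveolar), /ʈ/ (retroflex), /c/ (palatal), /k/ (velar).
Voiced: /b/ (bilabial), /d̪/ (dental), /d/ (alveolar), /ɖ/ (retroflex), /ɟ/ (palatal), /ɡ/ (velar).
Every place of articulation has a voiceless member except dental, where /t̪/ would be expected.

dental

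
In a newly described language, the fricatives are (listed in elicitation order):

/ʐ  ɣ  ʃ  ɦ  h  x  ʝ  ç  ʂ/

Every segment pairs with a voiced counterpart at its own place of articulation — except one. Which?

/ʃ/

Retroflex: /ʂ/ ~ /ʐ/
Palatal: /ç/ ~ /ʝ/
Velar: /x/ ~ /ɣ/
Glottal: /h/ ~ /ɦ/
Postalveolar: only /ʃ/ (voiceless); no voiced partner.
So /ʃ/ is the unpaired segment.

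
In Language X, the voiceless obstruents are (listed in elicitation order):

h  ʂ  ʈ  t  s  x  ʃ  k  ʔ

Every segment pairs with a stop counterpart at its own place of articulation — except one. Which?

Alveolar: /t/ ~ /s/
Retroflex: /ʈ/ ~ /ʂ/
Velar: /k/ ~ /x/
Glottal: /ʔ/ ~ /h/
Postalveolar: only /ʃ/ (fricative); no stop partner.
So /ʃ/ is the unpaired segment.

/ʃ/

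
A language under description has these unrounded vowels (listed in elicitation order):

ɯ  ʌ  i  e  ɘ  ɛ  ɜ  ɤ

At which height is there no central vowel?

height            front     central   back    
high              i         —         ɯ       
high-mid          e         ɘ         ɤ       
low-mid           ɛ         ɜ         ʌ       
Every height has a central member except high, where /ɨ/ would be expected.

high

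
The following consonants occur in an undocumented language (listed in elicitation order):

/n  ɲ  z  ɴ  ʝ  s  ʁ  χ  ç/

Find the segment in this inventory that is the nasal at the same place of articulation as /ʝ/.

/ʝ/ is a voiced palatal fricative.
The nasal at the same place is a palatal nasal — in this inventory, /ɲ/.

/ɲ/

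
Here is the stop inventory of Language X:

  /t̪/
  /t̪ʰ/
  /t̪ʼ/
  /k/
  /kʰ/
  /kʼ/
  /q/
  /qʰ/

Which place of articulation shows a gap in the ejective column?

uvular

place of articulation  plain     aspirated  ejective
dental            t̪        t̪ʰ       t̪ʼ     
velar             k         kʰ        kʼ      
uvular            q         qʰ        —       
Every place of articulation has an ejective member except uvular, where /qʼ/ would be expected.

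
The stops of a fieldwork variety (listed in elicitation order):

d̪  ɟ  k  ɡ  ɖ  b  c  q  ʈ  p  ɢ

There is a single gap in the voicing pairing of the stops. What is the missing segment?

Voiceless: /p/ (bilabial), /ʈ/ (retroflex), /c/ (palatal), /k/ (velar), /q/ (uvular).
Voiced: /b/ (bilabial), /d̪/ (dental), /ɖ/ (retroflex), /ɟ/ (palatal), /ɡ/ (velar), /ɢ/ (uvular).
The dental row has no voiceless member, so the gap is the voiceless dental stop /t̪/.

/t̪/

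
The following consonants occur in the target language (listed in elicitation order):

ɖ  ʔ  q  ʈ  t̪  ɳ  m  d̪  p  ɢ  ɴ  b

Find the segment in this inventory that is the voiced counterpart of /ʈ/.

/ʈ/ is a voiceless retroflex stop.
The voiced counterpart is a voiced retroflex stop — in this inventory, /ɖ/.

/ɖ/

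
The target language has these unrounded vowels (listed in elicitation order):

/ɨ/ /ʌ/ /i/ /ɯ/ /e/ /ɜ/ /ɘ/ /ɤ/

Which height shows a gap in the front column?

low-mid

height            front     central   back    
high              i         ɨ         ɯ       
high-mid          e         ɘ         ɤ       
low-mid           —         ɜ         ʌ       
Every height has a front member except low-mid, where /ɛ/ would be expected.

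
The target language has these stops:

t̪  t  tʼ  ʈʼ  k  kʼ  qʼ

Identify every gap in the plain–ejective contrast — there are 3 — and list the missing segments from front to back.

dental: plain /t̪/, ejective —.
alveolar: plain /t/, ejective /tʼ/.
retroflex: plain —, ejective /ʈʼ/.
velar: plain /k/, ejective /kʼ/.
uvular: plain —, ejective /qʼ/.
Gaps, from front to back: dental lacks ejective (/t̪ʼ/); retroflex lacks plain (/ʈ/); uvular lacks plain (/q/).

/t̪ʼ/, /ʈ/, /q/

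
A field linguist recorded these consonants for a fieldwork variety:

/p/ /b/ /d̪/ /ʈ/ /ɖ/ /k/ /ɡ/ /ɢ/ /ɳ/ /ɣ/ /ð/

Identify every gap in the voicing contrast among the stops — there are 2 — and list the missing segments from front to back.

/t̪/, /q/

bilabial: voiceless /p/, voiced /b/.
dental: voiceless —, voiced /d̪/.
retroflex: voiceless /ʈ/, voiced /ɖ/.
velar: voiceless /k/, voiced /ɡ/.
uvular: voiceless —, voiced /ɢ/.
Gaps, from front to back: dental lacks voiceless (/t̪/); uvular lacks voiceless (/q/).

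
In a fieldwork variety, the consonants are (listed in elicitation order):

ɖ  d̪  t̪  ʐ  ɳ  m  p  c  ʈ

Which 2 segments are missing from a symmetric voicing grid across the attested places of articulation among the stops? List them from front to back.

/b/, /ɟ/

place of articulation  voiceless  voiced  
bilabial          p         —       
dental            t̪        d̪      
retroflex         ʈ         ɖ       
palatal           c         —       
Gaps, from front to back: bilabial lacks voiced (/b/); palatal lacks voiced (/ɟ/).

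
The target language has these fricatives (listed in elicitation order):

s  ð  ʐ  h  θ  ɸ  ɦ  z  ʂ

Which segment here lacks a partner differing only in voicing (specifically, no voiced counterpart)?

/ɸ/

Dental: /θ/ ~ /ð/
Alveolar: /s/ ~ /z/
Retroflex: /ʂ/ ~ /ʐ/
Glottal: /h/ ~ /ɦ/
Bilabial: only /ɸ/ (voiceless); no voiced partner.
So /ɸ/ is the unpaired segment.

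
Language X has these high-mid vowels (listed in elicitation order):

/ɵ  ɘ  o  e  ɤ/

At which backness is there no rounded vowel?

Unrounded: /e/ (front), /ɘ/ (central), /ɤ/ (back).
Rounded: /ɵ/ (central), /o/ (back).
Every backness has a rounded member except front, where /ø/ would be expected.

front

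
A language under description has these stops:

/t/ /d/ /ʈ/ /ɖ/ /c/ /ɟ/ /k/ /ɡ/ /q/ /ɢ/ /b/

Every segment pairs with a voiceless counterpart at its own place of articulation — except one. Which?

Alveolar: /t/ ~ /d/
Retroflex: /ʈ/ ~ /ɖ/
Palatal: /c/ ~ /ɟ/
Velar: /k/ ~ /ɡ/
Uvular: /q/ ~ /ɢ/
Bilabial: only /b/ (voiced); no voiceless partner.
So /b/ is the unpaired segment.

/b/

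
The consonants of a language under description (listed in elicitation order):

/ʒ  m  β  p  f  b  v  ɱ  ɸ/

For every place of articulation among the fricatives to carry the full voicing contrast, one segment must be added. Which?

/ʃ/

bilabial: voiceless /ɸ/, voiced /β/.
labiodental: voiceless /f/, voiced /v/.
postalveolar: voiceless —, voiced /ʒ/.
The postalveolar row has no voiceless member, so the gap is the voiceless postalveolar fricative /ʃ/.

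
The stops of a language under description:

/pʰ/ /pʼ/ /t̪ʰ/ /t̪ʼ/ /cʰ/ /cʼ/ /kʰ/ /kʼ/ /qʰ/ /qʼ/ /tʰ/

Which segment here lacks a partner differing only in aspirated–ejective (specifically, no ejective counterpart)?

Bilabial: /pʰ/ ~ /pʼ/
Dental: /t̪ʰ/ ~ /t̪ʼ/
Palatal: /cʰ/ ~ /cʼ/
Velar: /kʰ/ ~ /kʼ/
Uvular: /qʰ/ ~ /qʼ/
Alveolar: only /tʰ/ (aspirated); no ejective partner.
So /tʰ/ is the unpaired segment.

/tʰ/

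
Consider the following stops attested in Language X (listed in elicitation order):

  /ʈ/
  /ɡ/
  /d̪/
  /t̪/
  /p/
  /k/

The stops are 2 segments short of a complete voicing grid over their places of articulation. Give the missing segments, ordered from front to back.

/b/, /ɖ/

Voiceless: /p/ (bilabial), /t̪/ (dental), /ʈ/ (retroflex), /k/ (velar).
Voiced: /d̪/ (dental), /ɡ/ (velar).
Gaps, from front to back: bilabial lacks voiced (/b/); retroflex lacks voiced (/ɖ/).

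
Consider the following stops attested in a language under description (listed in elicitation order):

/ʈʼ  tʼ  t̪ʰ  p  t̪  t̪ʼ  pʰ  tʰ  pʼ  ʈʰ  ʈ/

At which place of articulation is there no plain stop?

Plain: /p/ (bilabial), /t̪/ (dental), /ʈ/ (retroflex).
Aspirated: /pʰ/ (bilabial), /t̪ʰ/ (dental), /tʰ/ (alveolar), /ʈʰ/ (retroflex).
Ejective: /pʼ/ (bilabial), /t̪ʼ/ (dental), /tʼ/ (alveolar), /ʈʼ/ (retroflex).
Every place of articulation has a plain member except alveolar, where /t/ would be expected.

alveolar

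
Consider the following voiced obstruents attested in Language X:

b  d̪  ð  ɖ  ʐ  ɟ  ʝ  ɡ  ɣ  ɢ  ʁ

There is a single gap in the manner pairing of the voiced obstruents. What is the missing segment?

Stop: /b/ (bilabial), /d̪/ (dental), /ɖ/ (retroflex), /ɟ/ (palatal), /ɡ/ (velar), /ɢ/ (uvular).
Fricative: /ð/ (dental), /ʐ/ (retroflex), /ʝ/ (palatal), /ɣ/ (velar), /ʁ/ (uvular).
The bilabial row has no fricative member, so the gap is the bilabial fricative /β/.

/β/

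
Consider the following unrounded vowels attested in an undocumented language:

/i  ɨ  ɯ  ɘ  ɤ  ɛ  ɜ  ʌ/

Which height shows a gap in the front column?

high-mid

height            front     central   back    
high              i         ɨ         ɯ       
high-mid          —         ɘ         ɤ       
low-mid           ɛ         ɜ         ʌ       
Every height has a front member except high-mid, where /e/ would be expected.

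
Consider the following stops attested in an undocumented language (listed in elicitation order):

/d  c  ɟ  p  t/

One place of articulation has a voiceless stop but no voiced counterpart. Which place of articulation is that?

place of articulation  voiceless  voiced  
bilabial          p         —       
alveolar          t         d       
palatal           c         ɟ       
Every place of articulation has a voiced member except bilabial, where /b/ would be expected.

bilabial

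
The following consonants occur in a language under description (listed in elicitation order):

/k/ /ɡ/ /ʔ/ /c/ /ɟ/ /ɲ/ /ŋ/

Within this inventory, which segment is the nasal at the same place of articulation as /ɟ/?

/ɲ/

/ɟ/ is a voiced palatal stop.
The nasal at the same place is a palatal nasal — in this inventory, /ɲ/.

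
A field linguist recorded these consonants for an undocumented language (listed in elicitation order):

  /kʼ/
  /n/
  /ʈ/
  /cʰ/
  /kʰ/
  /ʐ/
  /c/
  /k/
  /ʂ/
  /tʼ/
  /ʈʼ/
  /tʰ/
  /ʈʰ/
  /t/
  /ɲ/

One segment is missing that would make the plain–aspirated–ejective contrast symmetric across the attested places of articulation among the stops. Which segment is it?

alveolar: plain /t/, aspirated /tʰ/, ejective /tʼ/.
retroflex: plain /ʈ/, aspirated /ʈʰ/, ejective /ʈʼ/.
palatal: plain /c/, aspirated /cʰ/, ejective —.
velar: plain /k/, aspirated /kʰ/, ejective /kʼ/.
The palatal row has no ejective member, so the gap is the ejective palatal stop /cʼ/.

/cʼ/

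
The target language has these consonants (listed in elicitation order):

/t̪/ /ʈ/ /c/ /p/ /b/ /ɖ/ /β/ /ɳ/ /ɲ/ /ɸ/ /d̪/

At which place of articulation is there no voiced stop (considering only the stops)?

palatal

place of articulation  voiceless  voiced  
bilabial          p         b       
dental            t̪        d̪      
retroflex         ʈ         ɖ       
palatal           c         —       
Every place of articulation has a voiced member except palatal, where /ɟ/ would be expected.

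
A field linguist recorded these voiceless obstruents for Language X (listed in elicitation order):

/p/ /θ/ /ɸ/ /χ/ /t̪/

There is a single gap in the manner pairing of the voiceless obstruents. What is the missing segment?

bilabial: stop /p/, fricative /ɸ/.
dental: stop /t̪/, fricative /θ/.
uvular: stop —, fricative /χ/.
The uvular row has no stop member, so the gap is the uvular stop /q/.

/q/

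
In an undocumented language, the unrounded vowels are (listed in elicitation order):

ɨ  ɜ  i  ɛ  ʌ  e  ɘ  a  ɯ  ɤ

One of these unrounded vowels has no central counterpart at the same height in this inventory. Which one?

/a/

High: /i/ ~ /ɨ/ ~ /ɯ/
High-mid: /e/ ~ /ɘ/ ~ /ɤ/
Low-mid: /ɛ/ ~ /ɜ/ ~ /ʌ/
Low: only /a/ (front); no central partner.
So /a/ is the unpaired segment.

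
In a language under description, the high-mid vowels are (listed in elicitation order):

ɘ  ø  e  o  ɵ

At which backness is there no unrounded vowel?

back

backness          unrounded  rounded 
front             e         ø       
central           ɘ         ɵ       
back              —         o       
Every backness has an unrounded member except back, where /ɤ/ would be expected.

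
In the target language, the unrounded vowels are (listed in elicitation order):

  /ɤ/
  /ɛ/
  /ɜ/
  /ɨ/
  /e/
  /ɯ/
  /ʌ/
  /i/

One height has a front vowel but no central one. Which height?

high-mid

height            front     central   back    
high              i         ɨ         ɯ       
high-mid          e         —         ɤ       
low-mid           ɛ         ɜ         ʌ       
Every height has a central member except high-mid, where /ɘ/ would be expected.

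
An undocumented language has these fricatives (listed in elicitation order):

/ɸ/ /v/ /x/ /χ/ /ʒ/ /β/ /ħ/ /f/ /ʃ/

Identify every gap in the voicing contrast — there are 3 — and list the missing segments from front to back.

place of articulation  voiceless  voiced  
bilabial          ɸ         β       
labiodental       f         v       
postalveolar      ʃ         ʒ       
velar             x         —       
uvular            χ         —       
pharyngeal        ħ         —       
Gaps, from front to back: velar lacks voiced (/ɣ/); uvular lacks voiced (/ʁ/); pharyngeal lacks voiced (/ʕ/).

/ɣ/, /ʁ/, /ʕ/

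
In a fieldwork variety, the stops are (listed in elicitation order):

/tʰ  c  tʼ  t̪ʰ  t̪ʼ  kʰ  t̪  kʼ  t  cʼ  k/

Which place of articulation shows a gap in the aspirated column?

Plain: /t̪/ (dental), /t/ (alveolar), /c/ (palatal), /k/ (velar).
Aspirated: /t̪ʰ/ (dental), /tʰ/ (alveolar), /kʰ/ (velar).
Ejective: /t̪ʼ/ (dental), /tʼ/ (alveolar), /cʼ/ (palatal), /kʼ/ (velar).
Every place of articulation has an aspirated member except palatal, where /cʰ/ would be expected.

palatal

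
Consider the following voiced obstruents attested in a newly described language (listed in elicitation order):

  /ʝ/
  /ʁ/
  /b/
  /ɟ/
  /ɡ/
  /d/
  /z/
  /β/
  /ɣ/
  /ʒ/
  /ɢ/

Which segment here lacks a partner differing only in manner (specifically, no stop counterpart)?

/ʒ/

Bilabial: /b/ ~ /β/
Alveolar: /d/ ~ /z/
Palatal: /ɟ/ ~ /ʝ/
Velar: /ɡ/ ~ /ɣ/
Uvular: /ɢ/ ~ /ʁ/
Postalveolar: only /ʒ/ (fricative); no stop partner.
So /ʒ/ is the unpaired segment.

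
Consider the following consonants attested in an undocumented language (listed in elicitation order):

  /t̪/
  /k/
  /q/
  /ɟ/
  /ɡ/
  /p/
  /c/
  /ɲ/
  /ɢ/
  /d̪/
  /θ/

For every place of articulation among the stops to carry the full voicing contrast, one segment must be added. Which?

Voiceless: /p/ (bilabial), /t̪/ (dental), /c/ (palatal), /k/ (velar), /q/ (uvular).
Voiced: /d̪/ (dental), /ɟ/ (palatal), /ɡ/ (velar), /ɢ/ (uvular).
The bilabial row has no voiced member, so the gap is the voiced bilabial stop /b/.

/b/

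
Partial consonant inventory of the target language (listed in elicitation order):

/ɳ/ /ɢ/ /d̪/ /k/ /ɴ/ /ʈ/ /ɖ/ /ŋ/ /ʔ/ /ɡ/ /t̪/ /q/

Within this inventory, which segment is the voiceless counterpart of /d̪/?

/t̪/

/d̪/ is a voiced dental stop.
The voiceless counterpart is a voiceless dental stop — in this inventory, /t̪/.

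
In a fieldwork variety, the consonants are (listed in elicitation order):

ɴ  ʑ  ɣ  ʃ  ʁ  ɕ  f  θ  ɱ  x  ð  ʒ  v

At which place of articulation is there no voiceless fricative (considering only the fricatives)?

place of articulation  voiceless  voiced  
labiodental       f         v       
dental            θ         ð       
postalveolar      ʃ         ʒ       
alveolo-palatal   ɕ         ʑ       
velar             x         ɣ       
uvular            —         ʁ       
Every place of articulation has a voiceless member except uvular, where /χ/ would be expected.

uvular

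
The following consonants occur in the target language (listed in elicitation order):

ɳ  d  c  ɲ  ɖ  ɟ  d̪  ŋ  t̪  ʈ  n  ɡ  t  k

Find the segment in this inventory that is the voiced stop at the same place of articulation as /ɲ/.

/ɟ/

/ɲ/ is a palatal nasal.
The voiced stop at the same place is a voiced palatal stop — in this inventory, /ɟ/.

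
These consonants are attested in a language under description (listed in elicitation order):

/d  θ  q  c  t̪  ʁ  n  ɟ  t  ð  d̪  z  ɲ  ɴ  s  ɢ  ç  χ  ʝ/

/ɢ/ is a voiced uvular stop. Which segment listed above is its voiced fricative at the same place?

The voiced fricative at the same place is a voiced uvular fricative — in this inventory, /ʁ/.

/ʁ/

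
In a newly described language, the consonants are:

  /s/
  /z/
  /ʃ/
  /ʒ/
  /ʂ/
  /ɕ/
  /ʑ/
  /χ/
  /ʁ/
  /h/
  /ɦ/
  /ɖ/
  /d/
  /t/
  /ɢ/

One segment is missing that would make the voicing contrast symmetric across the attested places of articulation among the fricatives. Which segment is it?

/ʐ/

alveolar: voiceless /s/, voiced /z/.
postalveolar: voiceless /ʃ/, voiced /ʒ/.
retroflex: voiceless /ʂ/, voiced —.
alveolo-palatal: voiceless /ɕ/, voiced /ʑ/.
uvular: voiceless /χ/, voiced /ʁ/.
glottal: voiceless /h/, voiced /ɦ/.
The retroflex row has no voiced member, so the gap is the voiced retroflex fricative /ʐ/.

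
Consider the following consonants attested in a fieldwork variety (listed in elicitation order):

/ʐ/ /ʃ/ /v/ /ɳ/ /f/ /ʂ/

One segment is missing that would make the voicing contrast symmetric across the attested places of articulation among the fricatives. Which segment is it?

/ʒ/

place of articulation  voiceless  voiced  
labiodental       f         v       
postalveolar      ʃ         —       
retroflex         ʂ         ʐ       
The postalveolar row has no voiced member, so the gap is the voiced postalveolar fricative /ʒ/.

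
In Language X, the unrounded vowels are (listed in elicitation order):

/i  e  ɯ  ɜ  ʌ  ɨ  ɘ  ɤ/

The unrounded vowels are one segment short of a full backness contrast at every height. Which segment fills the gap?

/ɛ/

height            front     central   back    
high              i         ɨ         ɯ       
high-mid          e         ɘ         ɤ       
low-mid           —         ɜ         ʌ       
The low-mid row has no front member, so the gap is the low-mid front unrounded vowel /ɛ/.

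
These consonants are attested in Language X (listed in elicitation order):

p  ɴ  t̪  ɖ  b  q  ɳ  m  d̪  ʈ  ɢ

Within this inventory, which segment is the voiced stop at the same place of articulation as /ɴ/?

/ɢ/

/ɴ/ is an uvular nasal.
The voiced stop at the same place is a voiced uvular stop — in this inventory, /ɢ/.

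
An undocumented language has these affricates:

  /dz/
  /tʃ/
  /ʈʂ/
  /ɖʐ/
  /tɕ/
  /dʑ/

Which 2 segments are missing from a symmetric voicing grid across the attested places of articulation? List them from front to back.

alveolar: voiceless —, voiced /dz/.
postalveolar: voiceless /tʃ/, voiced —.
retroflex: voiceless /ʈʂ/, voiced /ɖʐ/.
alveolo-palatal: voiceless /tɕ/, voiced /dʑ/.
Gaps, from front to back: alveolar lacks voiceless (/ts/); postalveolar lacks voiced (/dʒ/).

/ts/, /dʒ/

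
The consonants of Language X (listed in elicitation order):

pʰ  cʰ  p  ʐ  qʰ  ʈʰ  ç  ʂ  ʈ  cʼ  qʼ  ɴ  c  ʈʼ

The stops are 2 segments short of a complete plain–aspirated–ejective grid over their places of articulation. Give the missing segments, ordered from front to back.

/pʼ/, /q/

bilabial: plain /p/, aspirated /pʰ/, ejective —.
retroflex: plain /ʈ/, aspirated /ʈʰ/, ejective /ʈʼ/.
palatal: plain /c/, aspirated /cʰ/, ejective /cʼ/.
uvular: plain —, aspirated /qʰ/, ejective /qʼ/.
Gaps, from front to back: bilabial lacks ejective (/pʼ/); uvular lacks plain (/q/).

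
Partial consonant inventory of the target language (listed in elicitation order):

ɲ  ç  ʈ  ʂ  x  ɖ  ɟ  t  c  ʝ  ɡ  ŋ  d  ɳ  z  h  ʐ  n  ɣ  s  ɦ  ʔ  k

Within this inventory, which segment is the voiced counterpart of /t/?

/d/

/t/ is a voiceless alveolar stop.
The voiced counterpart is a voiced alveolar stop — in this inventory, /d/.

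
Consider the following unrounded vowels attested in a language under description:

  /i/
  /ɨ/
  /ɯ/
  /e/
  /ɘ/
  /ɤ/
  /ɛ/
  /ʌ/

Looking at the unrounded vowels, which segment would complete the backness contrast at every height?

Front: /i/ (high), /e/ (high-mid), /ɛ/ (low-mid).
Central: /ɨ/ (high), /ɘ/ (high-mid).
Back: /ɯ/ (high), /ɤ/ (high-mid), /ʌ/ (low-mid).
The low-mid row has no central member, so the gap is the low-mid central unrounded vowel /ɜ/.

/ɜ/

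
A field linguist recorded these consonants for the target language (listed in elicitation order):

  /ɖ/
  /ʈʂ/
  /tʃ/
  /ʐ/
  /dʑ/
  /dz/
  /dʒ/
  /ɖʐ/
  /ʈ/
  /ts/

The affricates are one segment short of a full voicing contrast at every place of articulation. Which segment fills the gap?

/tɕ/

alveolar: voiceless /ts/, voiced /dz/.
postalveolar: voiceless /tʃ/, voiced /dʒ/.
retroflex: voiceless /ʈʂ/, voiced /ɖʐ/.
alveolo-palatal: voiceless —, voiced /dʑ/.
The alveolo-palatal row has no voiceless member, so the gap is the voiceless alveolo-palatal affricate /tɕ/.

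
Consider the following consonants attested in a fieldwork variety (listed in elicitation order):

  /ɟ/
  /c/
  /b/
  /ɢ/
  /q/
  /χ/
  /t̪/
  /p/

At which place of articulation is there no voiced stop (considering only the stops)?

place of articulation  voiceless  voiced  
bilabial          p         b       
dental            t̪        —       
palatal           c         ɟ       
uvular            q         ɢ       
Every place of articulation has a voiced member except dental, where /d̪/ would be expected.

dental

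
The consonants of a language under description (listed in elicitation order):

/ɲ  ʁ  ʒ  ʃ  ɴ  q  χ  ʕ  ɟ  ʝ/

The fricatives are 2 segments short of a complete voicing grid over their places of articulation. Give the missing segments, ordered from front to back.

/ç/, /ħ/

Voiceless: /ʃ/ (postalveolar), /χ/ (uvular).
Voiced: /ʒ/ (postalveolar), /ʝ/ (palatal), /ʁ/ (uvular), /ʕ/ (pharyngeal).
Gaps, from front to back: palatal lacks voiceless (/ç/); pharyngeal lacks voiceless (/ħ/).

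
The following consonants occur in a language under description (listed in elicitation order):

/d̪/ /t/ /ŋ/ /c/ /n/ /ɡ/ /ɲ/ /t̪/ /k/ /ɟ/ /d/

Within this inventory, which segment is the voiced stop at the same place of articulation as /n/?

/d/

/n/ is an alveolar nasal.
The voiced stop at the same place is a voiced alveolar stop — in this inventory, /d/.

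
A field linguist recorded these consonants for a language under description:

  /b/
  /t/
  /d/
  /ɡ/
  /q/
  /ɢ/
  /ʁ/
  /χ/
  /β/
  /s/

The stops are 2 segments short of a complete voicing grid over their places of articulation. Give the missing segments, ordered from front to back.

/p/, /k/

Voiceless: /t/ (alveolar), /q/ (uvular).
Voiced: /b/ (bilabial), /d/ (alveolar), /ɡ/ (velar), /ɢ/ (uvular).
Gaps, from front to back: bilabial lacks voiceless (/p/); velar lacks voiceless (/k/).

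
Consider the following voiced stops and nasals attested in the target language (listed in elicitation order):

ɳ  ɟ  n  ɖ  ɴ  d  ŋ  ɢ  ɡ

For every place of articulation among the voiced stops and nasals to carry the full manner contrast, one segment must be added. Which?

Oral stop: /d/ (alveolar), /ɖ/ (retroflex), /ɟ/ (palatal), /ɡ/ (velar), /ɢ/ (uvular).
Nasal: /n/ (alveolar), /ɳ/ (retroflex), /ŋ/ (velar), /ɴ/ (uvular).
The palatal row has no nasal member, so the gap is the palatal nasal /ɲ/.

/ɲ/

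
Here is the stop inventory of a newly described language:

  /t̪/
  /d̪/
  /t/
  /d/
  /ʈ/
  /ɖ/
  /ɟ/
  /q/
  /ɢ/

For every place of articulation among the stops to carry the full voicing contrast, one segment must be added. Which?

place of articulation  voiceless  voiced  
dental            t̪        d̪      
alveolar          t         d       
retroflex         ʈ         ɖ       
palatal           —         ɟ       
uvular            q         ɢ       
The palatal row has no voiceless member, so the gap is the voiceless palatal stop /c/.

/c/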